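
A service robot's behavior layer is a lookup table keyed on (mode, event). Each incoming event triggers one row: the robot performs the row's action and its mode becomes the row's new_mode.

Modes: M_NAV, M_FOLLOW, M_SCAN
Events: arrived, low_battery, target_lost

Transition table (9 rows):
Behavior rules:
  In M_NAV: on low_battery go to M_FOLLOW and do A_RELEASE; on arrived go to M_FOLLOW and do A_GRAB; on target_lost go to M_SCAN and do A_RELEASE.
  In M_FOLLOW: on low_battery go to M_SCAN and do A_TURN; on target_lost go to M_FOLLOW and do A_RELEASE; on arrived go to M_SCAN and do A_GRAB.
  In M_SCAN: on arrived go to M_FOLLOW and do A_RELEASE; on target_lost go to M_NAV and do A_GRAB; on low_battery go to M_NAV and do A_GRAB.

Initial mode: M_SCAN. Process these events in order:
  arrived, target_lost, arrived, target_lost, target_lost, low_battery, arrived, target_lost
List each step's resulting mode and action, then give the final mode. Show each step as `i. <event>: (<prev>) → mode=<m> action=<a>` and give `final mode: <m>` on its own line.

final mode: M_FOLLOW

1. arrived: (M_SCAN) → mode=M_FOLLOW action=A_RELEASE
2. target_lost: (M_FOLLOW) → mode=M_FOLLOW action=A_RELEASE
3. arrived: (M_FOLLOW) → mode=M_SCAN action=A_GRAB
4. target_lost: (M_SCAN) → mode=M_NAV action=A_GRAB
5. target_lost: (M_NAV) → mode=M_SCAN action=A_RELEASE
6. low_battery: (M_SCAN) → mode=M_NAV action=A_GRAB
7. arrived: (M_NAV) → mode=M_FOLLOW action=A_GRAB
8. target_lost: (M_FOLLOW) → mode=M_FOLLOW action=A_RELEASE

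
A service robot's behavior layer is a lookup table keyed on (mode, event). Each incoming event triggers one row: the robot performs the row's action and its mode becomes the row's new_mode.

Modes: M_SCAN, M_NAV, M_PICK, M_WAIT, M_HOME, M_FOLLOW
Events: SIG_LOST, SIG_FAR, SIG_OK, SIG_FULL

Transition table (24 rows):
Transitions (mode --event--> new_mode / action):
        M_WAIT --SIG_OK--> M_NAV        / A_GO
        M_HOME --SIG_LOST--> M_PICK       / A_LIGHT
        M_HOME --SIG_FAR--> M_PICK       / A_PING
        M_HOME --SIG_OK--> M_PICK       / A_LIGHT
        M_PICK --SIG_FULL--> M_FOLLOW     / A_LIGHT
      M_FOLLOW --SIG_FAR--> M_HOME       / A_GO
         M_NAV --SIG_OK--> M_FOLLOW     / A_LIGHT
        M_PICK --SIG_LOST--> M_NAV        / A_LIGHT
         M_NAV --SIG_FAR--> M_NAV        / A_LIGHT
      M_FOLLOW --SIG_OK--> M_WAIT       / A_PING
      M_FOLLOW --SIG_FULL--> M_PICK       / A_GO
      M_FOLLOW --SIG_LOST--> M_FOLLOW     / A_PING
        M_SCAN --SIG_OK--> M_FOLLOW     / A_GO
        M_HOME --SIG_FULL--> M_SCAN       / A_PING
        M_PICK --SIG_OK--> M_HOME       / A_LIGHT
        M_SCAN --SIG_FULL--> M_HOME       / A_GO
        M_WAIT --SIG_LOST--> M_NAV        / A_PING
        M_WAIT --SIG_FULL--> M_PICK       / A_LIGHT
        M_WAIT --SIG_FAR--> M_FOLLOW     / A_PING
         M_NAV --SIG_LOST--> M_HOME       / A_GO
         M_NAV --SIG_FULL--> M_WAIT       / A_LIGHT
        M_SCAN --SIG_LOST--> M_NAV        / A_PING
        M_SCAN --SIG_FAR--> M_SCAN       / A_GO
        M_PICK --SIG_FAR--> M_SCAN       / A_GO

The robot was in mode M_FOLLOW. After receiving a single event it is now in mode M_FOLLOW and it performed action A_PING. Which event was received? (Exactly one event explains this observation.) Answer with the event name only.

SIG_LOST

try SIG_LOST: (M_FOLLOW, SIG_LOST) → (M_FOLLOW, A_PING)  ← matches
try SIG_FAR: (M_FOLLOW, SIG_FAR) → (M_HOME, A_GO)
try SIG_OK: (M_FOLLOW, SIG_OK) → (M_WAIT, A_PING)
try SIG_FULL: (M_FOLLOW, SIG_FULL) → (M_PICK, A_GO)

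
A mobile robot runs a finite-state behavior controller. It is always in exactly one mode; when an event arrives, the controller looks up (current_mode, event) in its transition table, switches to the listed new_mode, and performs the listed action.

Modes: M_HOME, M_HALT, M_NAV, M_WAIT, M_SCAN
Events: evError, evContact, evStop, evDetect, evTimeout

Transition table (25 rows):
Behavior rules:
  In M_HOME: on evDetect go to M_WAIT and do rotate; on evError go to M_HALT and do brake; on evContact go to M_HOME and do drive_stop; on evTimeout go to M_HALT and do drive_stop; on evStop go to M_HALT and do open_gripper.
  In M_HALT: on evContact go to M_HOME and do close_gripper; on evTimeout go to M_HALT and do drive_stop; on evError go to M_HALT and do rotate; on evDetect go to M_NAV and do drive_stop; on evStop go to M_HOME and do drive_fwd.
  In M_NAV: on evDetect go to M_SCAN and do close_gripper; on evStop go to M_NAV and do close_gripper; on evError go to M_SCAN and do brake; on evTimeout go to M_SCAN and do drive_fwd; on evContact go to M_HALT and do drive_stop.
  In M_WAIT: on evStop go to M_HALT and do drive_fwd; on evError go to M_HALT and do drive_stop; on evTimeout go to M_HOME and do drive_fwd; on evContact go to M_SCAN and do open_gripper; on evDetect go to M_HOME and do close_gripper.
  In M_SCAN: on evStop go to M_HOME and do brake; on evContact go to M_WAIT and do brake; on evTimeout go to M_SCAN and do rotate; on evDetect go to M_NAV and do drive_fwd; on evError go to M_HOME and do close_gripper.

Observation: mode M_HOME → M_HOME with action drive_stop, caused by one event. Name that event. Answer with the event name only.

evContact

try evError: (M_HOME, evError) → (M_HALT, brake)
try evContact: (M_HOME, evContact) → (M_HOME, drive_stop)  ← matches
try evStop: (M_HOME, evStop) → (M_HALT, open_gripper)
try evDetect: (M_HOME, evDetect) → (M_WAIT, rotate)
try evTimeout: (M_HOME, evTimeout) → (M_HALT, drive_stop)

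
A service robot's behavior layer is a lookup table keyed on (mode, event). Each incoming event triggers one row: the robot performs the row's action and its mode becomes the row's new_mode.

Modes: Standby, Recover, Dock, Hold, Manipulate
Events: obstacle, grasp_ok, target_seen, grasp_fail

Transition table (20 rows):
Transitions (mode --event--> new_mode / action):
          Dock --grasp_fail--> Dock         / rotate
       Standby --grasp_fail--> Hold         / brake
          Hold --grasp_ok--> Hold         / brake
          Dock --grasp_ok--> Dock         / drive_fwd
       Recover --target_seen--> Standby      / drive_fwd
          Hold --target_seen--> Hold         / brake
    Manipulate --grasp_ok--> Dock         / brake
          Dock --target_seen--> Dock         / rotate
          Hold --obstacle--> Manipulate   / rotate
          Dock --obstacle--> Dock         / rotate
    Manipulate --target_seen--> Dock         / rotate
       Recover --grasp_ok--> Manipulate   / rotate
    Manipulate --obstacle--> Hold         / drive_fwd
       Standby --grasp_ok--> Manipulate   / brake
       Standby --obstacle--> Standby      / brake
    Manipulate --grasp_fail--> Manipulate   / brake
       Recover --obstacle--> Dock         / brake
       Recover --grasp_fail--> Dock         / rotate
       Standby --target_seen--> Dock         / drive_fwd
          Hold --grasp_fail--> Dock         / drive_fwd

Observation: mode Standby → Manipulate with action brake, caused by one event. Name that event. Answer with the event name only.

try obstacle: (Standby, obstacle) → (Standby, brake)
try grasp_ok: (Standby, grasp_ok) → (Manipulate, brake)  ← matches
try target_seen: (Standby, target_seen) → (Dock, drive_fwd)
try grasp_fail: (Standby, grasp_fail) → (Hold, brake)

grasp_ok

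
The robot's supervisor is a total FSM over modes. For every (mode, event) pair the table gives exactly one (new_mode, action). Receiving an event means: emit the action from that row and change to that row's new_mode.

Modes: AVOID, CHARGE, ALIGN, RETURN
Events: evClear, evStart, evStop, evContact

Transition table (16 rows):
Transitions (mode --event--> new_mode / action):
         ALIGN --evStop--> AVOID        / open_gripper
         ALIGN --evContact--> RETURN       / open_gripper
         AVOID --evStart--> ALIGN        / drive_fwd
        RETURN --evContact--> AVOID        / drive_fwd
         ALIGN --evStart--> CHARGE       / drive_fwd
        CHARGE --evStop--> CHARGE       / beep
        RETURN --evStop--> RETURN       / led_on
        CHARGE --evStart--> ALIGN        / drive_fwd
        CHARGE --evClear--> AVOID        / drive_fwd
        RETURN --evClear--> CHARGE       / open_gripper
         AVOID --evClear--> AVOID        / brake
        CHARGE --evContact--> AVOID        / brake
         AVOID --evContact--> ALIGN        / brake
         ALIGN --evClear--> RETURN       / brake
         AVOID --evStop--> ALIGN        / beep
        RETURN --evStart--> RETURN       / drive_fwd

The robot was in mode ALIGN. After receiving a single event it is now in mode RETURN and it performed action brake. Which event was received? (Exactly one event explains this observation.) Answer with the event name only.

evClear

try evClear: (ALIGN, evClear) → (RETURN, brake)  ← matches
try evStart: (ALIGN, evStart) → (CHARGE, drive_fwd)
try evStop: (ALIGN, evStop) → (AVOID, open_gripper)
try evContact: (ALIGN, evContact) → (RETURN, open_gripper)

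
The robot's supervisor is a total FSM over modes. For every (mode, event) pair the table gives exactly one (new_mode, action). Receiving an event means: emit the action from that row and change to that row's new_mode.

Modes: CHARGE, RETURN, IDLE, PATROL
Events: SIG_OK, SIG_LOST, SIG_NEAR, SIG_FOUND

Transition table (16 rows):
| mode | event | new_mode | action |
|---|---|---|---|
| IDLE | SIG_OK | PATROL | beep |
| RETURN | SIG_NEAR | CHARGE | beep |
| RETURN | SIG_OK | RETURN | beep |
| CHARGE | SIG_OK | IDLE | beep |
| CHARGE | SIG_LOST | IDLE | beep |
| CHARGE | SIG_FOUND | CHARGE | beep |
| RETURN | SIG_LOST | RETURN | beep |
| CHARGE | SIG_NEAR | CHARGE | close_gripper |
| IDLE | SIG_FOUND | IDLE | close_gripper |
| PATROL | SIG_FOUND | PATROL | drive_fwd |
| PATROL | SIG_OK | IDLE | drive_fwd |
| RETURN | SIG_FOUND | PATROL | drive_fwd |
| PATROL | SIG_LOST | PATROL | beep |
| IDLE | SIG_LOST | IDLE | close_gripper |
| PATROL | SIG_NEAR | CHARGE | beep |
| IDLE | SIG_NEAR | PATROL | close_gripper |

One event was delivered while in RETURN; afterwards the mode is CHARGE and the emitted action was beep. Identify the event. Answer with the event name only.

try SIG_OK: (RETURN, SIG_OK) → (RETURN, beep)
try SIG_LOST: (RETURN, SIG_LOST) → (RETURN, beep)
try SIG_NEAR: (RETURN, SIG_NEAR) → (CHARGE, beep)  ← matches
try SIG_FOUND: (RETURN, SIG_FOUND) → (PATROL, drive_fwd)

SIG_NEAR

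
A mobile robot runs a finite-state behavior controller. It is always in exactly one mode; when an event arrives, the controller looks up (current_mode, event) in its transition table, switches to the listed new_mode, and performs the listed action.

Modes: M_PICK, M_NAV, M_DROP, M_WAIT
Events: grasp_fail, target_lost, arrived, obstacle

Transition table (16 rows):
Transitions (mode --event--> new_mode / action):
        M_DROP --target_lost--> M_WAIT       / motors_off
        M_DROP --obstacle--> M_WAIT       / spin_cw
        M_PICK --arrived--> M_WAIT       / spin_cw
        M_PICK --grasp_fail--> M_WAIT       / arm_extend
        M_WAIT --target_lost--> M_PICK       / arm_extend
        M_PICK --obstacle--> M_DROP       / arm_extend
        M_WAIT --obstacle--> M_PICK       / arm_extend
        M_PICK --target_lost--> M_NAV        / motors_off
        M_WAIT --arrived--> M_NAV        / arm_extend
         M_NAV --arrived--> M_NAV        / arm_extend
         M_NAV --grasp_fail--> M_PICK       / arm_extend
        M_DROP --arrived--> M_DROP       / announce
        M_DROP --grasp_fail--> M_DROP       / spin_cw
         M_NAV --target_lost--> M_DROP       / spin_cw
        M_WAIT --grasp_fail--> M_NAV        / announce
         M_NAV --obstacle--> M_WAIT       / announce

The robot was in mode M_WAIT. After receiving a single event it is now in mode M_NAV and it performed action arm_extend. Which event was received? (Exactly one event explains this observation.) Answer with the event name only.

try grasp_fail: (M_WAIT, grasp_fail) → (M_NAV, announce)
try target_lost: (M_WAIT, target_lost) → (M_PICK, arm_extend)
try arrived: (M_WAIT, arrived) → (M_NAV, arm_extend)  ← matches
try obstacle: (M_WAIT, obstacle) → (M_PICK, arm_extend)

arrived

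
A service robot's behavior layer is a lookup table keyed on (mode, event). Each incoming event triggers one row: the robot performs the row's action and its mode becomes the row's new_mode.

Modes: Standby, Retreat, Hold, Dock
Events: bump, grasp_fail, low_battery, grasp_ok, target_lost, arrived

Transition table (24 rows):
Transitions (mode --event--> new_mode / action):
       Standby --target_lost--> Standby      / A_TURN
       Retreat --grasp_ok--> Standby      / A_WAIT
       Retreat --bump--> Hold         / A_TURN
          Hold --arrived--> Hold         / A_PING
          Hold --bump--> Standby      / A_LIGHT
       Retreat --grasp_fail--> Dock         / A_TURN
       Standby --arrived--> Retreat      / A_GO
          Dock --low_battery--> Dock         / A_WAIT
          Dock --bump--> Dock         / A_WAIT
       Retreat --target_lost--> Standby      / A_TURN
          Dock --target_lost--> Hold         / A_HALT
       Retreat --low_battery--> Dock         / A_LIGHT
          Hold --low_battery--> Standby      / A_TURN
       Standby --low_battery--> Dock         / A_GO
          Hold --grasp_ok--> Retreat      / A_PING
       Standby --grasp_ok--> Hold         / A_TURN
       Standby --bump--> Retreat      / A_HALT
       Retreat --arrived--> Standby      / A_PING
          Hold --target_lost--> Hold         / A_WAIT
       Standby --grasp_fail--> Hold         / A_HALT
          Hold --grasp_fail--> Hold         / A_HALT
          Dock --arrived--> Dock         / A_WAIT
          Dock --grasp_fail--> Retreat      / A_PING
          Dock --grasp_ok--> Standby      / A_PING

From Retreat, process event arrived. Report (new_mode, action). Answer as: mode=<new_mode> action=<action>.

mode=Standby action=A_PING

current mode = Retreat; filter table to that mode:
  (Retreat, grasp_ok) → (Standby, A_WAIT)
  (Retreat, bump) → (Hold, A_TURN)
  (Retreat, grasp_fail) → (Dock, A_TURN)
  (Retreat, target_lost) → (Standby, A_TURN)
  (Retreat, low_battery) → (Dock, A_LIGHT)
  (Retreat, arrived) → (Standby, A_PING)  ← event matches
event = arrived selects (Standby, A_PING)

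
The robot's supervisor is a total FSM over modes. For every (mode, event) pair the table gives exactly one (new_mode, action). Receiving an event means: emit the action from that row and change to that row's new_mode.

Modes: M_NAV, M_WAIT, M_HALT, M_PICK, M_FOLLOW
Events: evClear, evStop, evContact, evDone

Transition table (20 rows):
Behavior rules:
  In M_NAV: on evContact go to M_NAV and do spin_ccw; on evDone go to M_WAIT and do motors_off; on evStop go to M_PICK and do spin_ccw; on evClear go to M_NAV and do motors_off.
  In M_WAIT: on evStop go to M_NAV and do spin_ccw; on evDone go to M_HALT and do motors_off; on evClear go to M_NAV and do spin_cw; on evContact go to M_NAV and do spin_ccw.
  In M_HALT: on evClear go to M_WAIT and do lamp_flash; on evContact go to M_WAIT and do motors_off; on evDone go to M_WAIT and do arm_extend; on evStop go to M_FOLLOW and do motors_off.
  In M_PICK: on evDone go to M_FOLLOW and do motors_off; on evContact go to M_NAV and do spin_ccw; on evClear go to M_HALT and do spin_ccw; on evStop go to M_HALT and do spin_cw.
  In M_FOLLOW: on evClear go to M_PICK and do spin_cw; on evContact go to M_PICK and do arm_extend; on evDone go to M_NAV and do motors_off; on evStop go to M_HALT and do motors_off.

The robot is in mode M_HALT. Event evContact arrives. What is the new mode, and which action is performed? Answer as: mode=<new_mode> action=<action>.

current mode = M_HALT; filter table to that mode:
  (M_HALT, evClear) → (M_WAIT, lamp_flash)
  (M_HALT, evContact) → (M_WAIT, motors_off)  ← event matches
  (M_HALT, evDone) → (M_WAIT, arm_extend)
  (M_HALT, evStop) → (M_FOLLOW, motors_off)
event = evContact selects (M_WAIT, motors_off)

mode=M_WAIT action=motors_off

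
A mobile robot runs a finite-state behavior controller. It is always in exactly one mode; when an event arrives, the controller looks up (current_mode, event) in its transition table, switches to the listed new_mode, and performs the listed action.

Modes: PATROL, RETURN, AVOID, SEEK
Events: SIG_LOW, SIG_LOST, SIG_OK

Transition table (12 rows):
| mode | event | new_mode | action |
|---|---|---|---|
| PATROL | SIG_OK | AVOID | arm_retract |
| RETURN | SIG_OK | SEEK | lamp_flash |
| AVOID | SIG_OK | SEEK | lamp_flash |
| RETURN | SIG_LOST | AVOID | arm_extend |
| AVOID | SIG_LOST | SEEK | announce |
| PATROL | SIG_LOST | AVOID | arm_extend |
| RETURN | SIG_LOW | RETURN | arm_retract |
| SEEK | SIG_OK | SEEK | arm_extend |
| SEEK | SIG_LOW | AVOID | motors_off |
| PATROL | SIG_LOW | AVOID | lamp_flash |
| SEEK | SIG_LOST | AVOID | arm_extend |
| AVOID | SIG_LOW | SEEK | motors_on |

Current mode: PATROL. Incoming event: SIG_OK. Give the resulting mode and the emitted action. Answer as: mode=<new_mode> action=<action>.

current mode = PATROL; filter table to that mode:
  (PATROL, SIG_OK) → (AVOID, arm_retract)  ← event matches
  (PATROL, SIG_LOST) → (AVOID, arm_extend)
  (PATROL, SIG_LOW) → (AVOID, lamp_flash)
event = SIG_OK selects (AVOID, arm_retract)

mode=AVOID action=arm_retract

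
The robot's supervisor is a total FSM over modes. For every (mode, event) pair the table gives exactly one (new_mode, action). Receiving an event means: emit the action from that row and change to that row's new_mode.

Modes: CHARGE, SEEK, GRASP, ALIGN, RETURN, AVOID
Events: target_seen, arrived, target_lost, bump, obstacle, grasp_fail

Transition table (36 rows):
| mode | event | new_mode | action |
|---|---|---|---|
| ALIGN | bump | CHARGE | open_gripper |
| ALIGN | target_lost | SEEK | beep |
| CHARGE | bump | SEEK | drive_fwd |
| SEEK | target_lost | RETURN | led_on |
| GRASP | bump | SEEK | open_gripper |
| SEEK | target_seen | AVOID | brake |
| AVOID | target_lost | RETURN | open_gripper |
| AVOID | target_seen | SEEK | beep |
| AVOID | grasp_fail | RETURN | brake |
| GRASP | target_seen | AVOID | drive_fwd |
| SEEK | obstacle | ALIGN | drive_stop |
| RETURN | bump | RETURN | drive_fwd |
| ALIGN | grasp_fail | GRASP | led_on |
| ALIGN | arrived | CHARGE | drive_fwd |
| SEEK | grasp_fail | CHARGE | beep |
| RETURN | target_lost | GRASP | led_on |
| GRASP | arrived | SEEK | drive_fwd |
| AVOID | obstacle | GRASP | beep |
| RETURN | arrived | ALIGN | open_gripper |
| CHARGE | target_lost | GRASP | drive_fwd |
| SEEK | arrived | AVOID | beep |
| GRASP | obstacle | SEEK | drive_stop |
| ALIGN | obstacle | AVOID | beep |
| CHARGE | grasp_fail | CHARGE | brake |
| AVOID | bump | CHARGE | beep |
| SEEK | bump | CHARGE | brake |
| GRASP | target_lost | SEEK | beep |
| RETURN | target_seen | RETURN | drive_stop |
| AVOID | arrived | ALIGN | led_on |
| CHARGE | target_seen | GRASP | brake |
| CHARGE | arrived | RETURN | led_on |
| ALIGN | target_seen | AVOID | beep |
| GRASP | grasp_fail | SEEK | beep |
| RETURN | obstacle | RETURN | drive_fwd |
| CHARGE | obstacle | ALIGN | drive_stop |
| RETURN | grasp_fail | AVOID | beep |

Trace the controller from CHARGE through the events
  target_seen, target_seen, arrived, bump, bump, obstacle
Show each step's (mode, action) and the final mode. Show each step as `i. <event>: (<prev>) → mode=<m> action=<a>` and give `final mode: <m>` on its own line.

1. target_seen: (CHARGE) → mode=GRASP action=brake
2. target_seen: (GRASP) → mode=AVOID action=drive_fwd
3. arrived: (AVOID) → mode=ALIGN action=led_on
4. bump: (ALIGN) → mode=CHARGE action=open_gripper
5. bump: (CHARGE) → mode=SEEK action=drive_fwd
6. obstacle: (SEEK) → mode=ALIGN action=drive_stop

final mode: ALIGN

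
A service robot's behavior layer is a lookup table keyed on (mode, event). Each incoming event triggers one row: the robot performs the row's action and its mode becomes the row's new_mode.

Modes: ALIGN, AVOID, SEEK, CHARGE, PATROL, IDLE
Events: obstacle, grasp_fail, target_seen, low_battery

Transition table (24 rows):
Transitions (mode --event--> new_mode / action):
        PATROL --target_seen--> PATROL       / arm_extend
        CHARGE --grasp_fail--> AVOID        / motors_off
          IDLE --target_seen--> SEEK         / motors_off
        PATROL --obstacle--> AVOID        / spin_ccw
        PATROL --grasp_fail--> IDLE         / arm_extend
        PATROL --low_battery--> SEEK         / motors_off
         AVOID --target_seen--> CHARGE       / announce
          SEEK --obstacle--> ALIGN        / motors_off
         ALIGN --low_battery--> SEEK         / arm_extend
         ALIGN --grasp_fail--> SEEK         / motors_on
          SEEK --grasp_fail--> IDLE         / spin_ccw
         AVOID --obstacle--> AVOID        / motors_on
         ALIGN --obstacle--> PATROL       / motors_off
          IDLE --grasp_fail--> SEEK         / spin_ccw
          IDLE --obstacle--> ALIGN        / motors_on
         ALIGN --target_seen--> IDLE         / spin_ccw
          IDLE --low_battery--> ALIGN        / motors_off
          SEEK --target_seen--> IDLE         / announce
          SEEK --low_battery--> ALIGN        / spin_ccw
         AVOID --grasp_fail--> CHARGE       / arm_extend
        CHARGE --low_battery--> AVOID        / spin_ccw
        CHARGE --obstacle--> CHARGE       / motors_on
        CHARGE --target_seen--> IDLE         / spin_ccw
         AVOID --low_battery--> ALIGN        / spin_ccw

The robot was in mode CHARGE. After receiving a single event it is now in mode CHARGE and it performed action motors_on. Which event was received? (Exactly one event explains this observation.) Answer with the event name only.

obstacle

try obstacle: (CHARGE, obstacle) → (CHARGE, motors_on)  ← matches
try grasp_fail: (CHARGE, grasp_fail) → (AVOID, motors_off)
try target_seen: (CHARGE, target_seen) → (IDLE, spin_ccw)
try low_battery: (CHARGE, low_battery) → (AVOID, spin_ccw)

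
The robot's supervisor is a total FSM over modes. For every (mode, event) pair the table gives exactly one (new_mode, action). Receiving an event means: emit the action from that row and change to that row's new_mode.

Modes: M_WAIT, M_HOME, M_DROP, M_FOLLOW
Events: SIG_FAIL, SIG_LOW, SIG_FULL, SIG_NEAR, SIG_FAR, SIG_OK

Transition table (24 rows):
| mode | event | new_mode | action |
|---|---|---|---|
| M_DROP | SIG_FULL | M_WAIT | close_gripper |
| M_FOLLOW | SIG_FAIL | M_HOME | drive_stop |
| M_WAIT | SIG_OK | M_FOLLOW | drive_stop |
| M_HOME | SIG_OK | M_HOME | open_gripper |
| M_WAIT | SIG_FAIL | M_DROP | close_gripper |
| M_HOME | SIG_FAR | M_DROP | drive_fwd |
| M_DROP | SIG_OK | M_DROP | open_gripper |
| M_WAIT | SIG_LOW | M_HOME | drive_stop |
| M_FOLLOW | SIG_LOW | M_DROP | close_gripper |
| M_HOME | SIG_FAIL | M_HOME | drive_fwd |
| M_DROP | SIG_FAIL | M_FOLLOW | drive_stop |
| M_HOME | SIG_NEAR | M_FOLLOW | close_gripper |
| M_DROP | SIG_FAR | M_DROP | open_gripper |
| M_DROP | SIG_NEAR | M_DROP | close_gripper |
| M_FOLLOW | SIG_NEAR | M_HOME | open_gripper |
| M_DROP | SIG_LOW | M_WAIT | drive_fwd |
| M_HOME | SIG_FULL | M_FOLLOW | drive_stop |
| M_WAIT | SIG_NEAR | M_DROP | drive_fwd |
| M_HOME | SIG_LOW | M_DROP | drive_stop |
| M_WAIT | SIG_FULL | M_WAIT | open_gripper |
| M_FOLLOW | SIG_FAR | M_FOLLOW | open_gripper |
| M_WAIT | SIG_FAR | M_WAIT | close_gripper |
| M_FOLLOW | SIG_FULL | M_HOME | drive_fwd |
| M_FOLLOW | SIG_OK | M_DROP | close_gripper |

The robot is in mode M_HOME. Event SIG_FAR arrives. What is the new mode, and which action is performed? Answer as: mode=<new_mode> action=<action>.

mode=M_DROP action=drive_fwd

current mode = M_HOME; filter table to that mode:
  (M_HOME, SIG_OK) → (M_HOME, open_gripper)
  (M_HOME, SIG_FAR) → (M_DROP, drive_fwd)  ← event matches
  (M_HOME, SIG_FAIL) → (M_HOME, drive_fwd)
  (M_HOME, SIG_NEAR) → (M_FOLLOW, close_gripper)
  (M_HOME, SIG_FULL) → (M_FOLLOW, drive_stop)
  (M_HOME, SIG_LOW) → (M_DROP, drive_stop)
event = SIG_FAR selects (M_DROP, drive_fwd)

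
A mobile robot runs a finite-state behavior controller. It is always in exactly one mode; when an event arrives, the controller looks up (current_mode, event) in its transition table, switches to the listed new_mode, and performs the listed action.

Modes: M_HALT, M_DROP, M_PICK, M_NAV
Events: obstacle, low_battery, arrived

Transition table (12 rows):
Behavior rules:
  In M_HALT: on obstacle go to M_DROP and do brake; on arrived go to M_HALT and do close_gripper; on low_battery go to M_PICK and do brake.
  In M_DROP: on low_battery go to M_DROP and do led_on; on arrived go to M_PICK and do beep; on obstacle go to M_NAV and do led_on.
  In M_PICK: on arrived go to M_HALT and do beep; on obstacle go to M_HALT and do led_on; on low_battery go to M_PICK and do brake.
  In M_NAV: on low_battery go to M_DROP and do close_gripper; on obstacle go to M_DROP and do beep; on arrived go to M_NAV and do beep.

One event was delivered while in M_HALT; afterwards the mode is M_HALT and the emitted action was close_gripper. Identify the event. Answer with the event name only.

arrived

try obstacle: (M_HALT, obstacle) → (M_DROP, brake)
try low_battery: (M_HALT, low_battery) → (M_PICK, brake)
try arrived: (M_HALT, arrived) → (M_HALT, close_gripper)  ← matches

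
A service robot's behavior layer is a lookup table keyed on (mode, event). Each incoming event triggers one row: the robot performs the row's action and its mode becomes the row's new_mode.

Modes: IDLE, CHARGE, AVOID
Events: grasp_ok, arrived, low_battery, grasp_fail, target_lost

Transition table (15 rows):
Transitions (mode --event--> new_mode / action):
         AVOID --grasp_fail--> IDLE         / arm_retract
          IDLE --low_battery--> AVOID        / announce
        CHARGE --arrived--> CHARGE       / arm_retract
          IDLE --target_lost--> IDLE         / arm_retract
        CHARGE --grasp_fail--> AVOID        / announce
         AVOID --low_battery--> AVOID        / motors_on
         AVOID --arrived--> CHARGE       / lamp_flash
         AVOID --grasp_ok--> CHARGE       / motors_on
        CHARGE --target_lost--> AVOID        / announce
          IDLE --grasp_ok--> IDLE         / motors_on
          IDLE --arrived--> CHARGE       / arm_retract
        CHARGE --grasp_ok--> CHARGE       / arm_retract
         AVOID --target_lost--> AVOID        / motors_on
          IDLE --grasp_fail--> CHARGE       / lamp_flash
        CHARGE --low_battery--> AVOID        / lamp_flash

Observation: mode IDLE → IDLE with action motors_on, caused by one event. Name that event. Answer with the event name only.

grasp_ok

try grasp_ok: (IDLE, grasp_ok) → (IDLE, motors_on)  ← matches
try arrived: (IDLE, arrived) → (CHARGE, arm_retract)
try low_battery: (IDLE, low_battery) → (AVOID, announce)
try grasp_fail: (IDLE, grasp_fail) → (CHARGE, lamp_flash)
try target_lost: (IDLE, target_lost) → (IDLE, arm_retract)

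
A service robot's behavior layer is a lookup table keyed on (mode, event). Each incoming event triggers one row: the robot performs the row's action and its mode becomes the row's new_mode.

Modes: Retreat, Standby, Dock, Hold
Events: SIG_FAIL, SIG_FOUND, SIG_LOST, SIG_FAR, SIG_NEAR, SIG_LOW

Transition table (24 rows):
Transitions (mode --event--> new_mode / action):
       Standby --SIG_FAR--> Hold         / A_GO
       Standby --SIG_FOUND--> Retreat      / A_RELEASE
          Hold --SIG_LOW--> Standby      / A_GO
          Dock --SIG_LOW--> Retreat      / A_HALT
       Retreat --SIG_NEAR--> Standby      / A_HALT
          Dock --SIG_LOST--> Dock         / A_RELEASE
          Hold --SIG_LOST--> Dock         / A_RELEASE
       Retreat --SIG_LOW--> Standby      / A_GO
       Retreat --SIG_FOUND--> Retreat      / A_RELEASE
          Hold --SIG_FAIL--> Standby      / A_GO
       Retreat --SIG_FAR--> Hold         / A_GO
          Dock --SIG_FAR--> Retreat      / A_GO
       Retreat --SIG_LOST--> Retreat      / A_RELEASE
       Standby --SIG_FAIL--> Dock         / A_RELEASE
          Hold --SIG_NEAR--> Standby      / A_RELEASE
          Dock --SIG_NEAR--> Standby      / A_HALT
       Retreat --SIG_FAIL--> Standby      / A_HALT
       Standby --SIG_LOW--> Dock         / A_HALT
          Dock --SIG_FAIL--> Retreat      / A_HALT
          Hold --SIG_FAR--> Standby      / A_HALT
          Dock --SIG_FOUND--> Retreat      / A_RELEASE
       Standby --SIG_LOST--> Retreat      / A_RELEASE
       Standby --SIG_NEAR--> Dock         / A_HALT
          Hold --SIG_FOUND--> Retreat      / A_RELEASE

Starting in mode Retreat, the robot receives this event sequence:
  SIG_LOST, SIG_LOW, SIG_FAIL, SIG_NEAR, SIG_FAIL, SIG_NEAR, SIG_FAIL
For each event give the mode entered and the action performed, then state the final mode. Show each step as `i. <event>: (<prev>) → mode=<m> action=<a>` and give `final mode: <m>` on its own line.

final mode: Dock

1. SIG_LOST: (Retreat) → mode=Retreat action=A_RELEASE
2. SIG_LOW: (Retreat) → mode=Standby action=A_GO
3. SIG_FAIL: (Standby) → mode=Dock action=A_RELEASE
4. SIG_NEAR: (Dock) → mode=Standby action=A_HALT
5. SIG_FAIL: (Standby) → mode=Dock action=A_RELEASE
6. SIG_NEAR: (Dock) → mode=Standby action=A_HALT
7. SIG_FAIL: (Standby) → mode=Dock action=A_RELEASE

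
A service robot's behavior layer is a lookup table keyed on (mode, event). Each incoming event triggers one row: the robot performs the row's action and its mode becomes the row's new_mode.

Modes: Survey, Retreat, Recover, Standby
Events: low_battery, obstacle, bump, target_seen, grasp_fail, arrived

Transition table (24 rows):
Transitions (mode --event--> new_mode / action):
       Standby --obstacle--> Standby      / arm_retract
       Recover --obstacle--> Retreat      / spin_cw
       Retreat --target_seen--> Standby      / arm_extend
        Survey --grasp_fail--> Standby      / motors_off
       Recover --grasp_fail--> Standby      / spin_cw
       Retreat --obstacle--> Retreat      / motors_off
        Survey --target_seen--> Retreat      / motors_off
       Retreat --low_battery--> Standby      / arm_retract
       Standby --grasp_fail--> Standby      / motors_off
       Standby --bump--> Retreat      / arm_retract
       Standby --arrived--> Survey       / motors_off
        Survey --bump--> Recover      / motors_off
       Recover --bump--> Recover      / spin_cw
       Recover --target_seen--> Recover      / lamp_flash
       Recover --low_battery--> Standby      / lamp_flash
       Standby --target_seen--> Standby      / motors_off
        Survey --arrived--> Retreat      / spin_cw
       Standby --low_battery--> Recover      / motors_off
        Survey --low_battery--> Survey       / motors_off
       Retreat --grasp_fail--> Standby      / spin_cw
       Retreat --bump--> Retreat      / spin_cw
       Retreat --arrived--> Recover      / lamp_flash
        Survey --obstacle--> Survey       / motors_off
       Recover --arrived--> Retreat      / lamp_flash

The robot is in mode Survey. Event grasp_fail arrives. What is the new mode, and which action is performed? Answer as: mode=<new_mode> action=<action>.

current mode = Survey; filter table to that mode:
  (Survey, grasp_fail) → (Standby, motors_off)  ← event matches
  (Survey, target_seen) → (Retreat, motors_off)
  (Survey, bump) → (Recover, motors_off)
  (Survey, arrived) → (Retreat, spin_cw)
  (Survey, low_battery) → (Survey, motors_off)
  (Survey, obstacle) → (Survey, motors_off)
event = grasp_fail selects (Standby, motors_off)

mode=Standby action=motors_off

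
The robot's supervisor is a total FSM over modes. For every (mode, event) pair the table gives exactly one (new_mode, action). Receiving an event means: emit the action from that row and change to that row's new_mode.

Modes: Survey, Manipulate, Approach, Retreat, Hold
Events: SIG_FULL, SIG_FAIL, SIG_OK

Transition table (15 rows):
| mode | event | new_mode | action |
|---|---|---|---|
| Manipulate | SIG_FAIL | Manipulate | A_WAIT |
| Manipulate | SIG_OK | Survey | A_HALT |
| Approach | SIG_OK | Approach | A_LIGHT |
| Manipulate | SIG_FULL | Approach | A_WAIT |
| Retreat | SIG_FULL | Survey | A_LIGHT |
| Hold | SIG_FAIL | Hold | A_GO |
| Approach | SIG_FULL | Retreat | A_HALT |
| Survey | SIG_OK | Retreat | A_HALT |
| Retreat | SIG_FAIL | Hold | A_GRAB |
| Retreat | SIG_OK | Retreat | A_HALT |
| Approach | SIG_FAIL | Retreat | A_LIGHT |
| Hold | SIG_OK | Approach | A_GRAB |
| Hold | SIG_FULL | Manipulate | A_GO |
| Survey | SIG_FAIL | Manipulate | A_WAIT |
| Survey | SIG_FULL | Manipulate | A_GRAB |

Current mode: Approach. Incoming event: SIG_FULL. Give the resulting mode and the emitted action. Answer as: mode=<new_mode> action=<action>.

current mode = Approach; filter table to that mode:
  (Approach, SIG_OK) → (Approach, A_LIGHT)
  (Approach, SIG_FULL) → (Retreat, A_HALT)  ← event matches
  (Approach, SIG_FAIL) → (Retreat, A_LIGHT)
event = SIG_FULL selects (Retreat, A_HALT)

mode=Retreat action=A_HALT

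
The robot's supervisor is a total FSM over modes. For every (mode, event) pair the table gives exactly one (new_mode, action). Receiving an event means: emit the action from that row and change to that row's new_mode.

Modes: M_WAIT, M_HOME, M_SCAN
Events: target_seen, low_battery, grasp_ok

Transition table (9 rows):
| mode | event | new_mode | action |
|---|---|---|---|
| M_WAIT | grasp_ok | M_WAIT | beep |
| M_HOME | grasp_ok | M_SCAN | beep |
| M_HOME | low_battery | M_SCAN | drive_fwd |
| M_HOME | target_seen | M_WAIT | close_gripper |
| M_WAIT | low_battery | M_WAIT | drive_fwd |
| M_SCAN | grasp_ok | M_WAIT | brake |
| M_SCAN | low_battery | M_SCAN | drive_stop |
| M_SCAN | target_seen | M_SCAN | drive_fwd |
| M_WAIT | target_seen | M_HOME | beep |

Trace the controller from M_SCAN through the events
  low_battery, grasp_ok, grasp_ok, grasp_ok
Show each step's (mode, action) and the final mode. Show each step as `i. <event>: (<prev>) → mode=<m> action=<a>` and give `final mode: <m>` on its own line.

final mode: M_WAIT

1. low_battery: (M_SCAN) → mode=M_SCAN action=drive_stop
2. grasp_ok: (M_SCAN) → mode=M_WAIT action=brake
3. grasp_ok: (M_WAIT) → mode=M_WAIT action=beep
4. grasp_ok: (M_WAIT) → mode=M_WAIT action=beep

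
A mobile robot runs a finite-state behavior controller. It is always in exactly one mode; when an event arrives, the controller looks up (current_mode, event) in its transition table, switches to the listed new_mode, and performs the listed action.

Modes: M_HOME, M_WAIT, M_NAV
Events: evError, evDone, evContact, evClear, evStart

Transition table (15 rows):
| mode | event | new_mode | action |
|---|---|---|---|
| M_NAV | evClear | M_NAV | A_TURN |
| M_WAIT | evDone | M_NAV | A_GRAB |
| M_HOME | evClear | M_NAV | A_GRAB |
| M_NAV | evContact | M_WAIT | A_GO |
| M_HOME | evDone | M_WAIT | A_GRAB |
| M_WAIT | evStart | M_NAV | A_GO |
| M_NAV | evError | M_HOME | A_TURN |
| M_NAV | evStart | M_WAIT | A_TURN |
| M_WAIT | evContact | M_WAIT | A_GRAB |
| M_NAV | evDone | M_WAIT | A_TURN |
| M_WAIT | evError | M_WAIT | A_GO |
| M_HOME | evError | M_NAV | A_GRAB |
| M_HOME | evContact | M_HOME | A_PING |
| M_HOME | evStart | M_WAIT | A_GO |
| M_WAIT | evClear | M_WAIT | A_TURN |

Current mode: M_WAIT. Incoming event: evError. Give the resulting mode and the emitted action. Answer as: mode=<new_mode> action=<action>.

current mode = M_WAIT; filter table to that mode:
  (M_WAIT, evDone) → (M_NAV, A_GRAB)
  (M_WAIT, evStart) → (M_NAV, A_GO)
  (M_WAIT, evContact) → (M_WAIT, A_GRAB)
  (M_WAIT, evError) → (M_WAIT, A_GO)  ← event matches
  (M_WAIT, evClear) → (M_WAIT, A_TURN)
event = evError selects (M_WAIT, A_GO)

mode=M_WAIT action=A_GO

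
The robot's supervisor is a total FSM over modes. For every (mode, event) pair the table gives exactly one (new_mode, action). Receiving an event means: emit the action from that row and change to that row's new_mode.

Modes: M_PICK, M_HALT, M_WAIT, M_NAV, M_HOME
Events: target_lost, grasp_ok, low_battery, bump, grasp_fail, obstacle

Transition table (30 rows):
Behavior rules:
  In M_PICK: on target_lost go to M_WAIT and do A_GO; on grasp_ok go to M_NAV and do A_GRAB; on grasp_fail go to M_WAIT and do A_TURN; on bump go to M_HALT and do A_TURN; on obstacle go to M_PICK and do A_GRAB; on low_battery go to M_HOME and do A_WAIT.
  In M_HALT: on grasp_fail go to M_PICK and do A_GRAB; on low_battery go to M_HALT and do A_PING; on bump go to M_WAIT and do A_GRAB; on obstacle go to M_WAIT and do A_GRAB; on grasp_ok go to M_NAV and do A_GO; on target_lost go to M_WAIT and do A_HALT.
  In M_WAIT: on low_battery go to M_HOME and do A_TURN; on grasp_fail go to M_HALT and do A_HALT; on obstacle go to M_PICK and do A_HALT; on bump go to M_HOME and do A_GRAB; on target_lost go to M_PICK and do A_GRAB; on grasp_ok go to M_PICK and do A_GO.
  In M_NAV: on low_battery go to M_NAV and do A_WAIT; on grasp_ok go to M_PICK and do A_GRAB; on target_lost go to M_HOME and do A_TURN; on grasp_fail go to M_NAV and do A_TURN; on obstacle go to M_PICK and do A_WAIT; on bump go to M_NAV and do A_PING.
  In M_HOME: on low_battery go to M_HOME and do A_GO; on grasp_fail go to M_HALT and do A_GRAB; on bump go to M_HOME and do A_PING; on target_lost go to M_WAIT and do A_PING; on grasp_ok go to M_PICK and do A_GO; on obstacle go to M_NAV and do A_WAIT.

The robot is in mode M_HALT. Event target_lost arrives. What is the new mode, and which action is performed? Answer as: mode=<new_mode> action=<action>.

mode=M_WAIT action=A_HALT

current mode = M_HALT; filter table to that mode:
  (M_HALT, grasp_fail) → (M_PICK, A_GRAB)
  (M_HALT, low_battery) → (M_HALT, A_PING)
  (M_HALT, bump) → (M_WAIT, A_GRAB)
  (M_HALT, obstacle) → (M_WAIT, A_GRAB)
  (M_HALT, grasp_ok) → (M_NAV, A_GO)
  (M_HALT, target_lost) → (M_WAIT, A_HALT)  ← event matches
event = target_lost selects (M_WAIT, A_HALT)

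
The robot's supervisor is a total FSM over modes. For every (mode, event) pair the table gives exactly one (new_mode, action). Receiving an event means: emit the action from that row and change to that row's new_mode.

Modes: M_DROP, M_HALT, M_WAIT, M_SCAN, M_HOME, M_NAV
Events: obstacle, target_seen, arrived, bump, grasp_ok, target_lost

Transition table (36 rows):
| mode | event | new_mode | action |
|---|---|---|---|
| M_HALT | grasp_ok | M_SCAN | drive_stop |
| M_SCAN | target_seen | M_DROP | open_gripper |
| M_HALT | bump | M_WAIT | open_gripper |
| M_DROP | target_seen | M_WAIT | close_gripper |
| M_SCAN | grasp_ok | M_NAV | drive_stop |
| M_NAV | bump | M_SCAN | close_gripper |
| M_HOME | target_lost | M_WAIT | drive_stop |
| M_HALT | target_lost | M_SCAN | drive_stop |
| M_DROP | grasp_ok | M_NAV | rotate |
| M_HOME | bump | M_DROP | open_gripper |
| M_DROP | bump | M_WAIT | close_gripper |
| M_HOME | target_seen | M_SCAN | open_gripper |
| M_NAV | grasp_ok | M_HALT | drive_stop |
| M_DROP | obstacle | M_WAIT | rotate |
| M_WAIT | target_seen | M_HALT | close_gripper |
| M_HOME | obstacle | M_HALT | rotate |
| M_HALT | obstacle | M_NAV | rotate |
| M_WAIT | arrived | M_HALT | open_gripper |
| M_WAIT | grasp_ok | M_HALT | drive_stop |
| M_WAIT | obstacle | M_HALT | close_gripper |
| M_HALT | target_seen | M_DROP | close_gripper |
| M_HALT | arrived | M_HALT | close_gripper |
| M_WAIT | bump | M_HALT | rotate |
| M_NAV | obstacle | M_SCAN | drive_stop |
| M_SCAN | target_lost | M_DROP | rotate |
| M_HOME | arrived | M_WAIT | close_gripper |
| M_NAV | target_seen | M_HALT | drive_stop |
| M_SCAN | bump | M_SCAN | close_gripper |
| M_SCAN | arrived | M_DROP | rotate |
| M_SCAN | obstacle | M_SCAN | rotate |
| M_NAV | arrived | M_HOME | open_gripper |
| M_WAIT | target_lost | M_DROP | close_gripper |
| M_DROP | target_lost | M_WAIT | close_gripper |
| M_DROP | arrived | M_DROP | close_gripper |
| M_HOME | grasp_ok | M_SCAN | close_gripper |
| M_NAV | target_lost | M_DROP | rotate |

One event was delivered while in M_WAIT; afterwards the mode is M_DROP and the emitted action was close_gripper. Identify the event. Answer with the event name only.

try obstacle: (M_WAIT, obstacle) → (M_HALT, close_gripper)
try target_seen: (M_WAIT, target_seen) → (M_HALT, close_gripper)
try arrived: (M_WAIT, arrived) → (M_HALT, open_gripper)
try bump: (M_WAIT, bump) → (M_HALT, rotate)
try grasp_ok: (M_WAIT, grasp_ok) → (M_HALT, drive_stop)
try target_lost: (M_WAIT, target_lost) → (M_DROP, close_gripper)  ← matches

target_lost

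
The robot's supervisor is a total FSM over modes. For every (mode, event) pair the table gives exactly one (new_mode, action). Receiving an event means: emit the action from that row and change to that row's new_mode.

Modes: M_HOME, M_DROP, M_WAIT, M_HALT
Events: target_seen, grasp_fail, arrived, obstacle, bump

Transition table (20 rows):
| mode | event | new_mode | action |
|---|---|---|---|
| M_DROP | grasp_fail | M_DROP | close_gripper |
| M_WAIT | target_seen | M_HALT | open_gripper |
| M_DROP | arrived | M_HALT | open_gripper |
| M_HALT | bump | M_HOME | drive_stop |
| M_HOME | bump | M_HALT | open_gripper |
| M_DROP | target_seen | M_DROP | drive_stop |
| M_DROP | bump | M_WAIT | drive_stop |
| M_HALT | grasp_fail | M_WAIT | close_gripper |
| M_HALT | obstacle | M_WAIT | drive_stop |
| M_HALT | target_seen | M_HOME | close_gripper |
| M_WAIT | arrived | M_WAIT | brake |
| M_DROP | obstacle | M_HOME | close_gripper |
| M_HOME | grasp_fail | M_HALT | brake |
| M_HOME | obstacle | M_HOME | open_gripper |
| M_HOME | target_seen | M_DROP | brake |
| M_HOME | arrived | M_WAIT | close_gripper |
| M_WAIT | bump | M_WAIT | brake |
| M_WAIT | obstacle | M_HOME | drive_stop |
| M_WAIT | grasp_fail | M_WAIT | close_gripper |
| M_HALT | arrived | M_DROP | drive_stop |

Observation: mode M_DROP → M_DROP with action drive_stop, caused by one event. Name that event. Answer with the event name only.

try target_seen: (M_DROP, target_seen) → (M_DROP, drive_stop)  ← matches
try grasp_fail: (M_DROP, grasp_fail) → (M_DROP, close_gripper)
try arrived: (M_DROP, arrived) → (M_HALT, open_gripper)
try obstacle: (M_DROP, obstacle) → (M_HOME, close_gripper)
try bump: (M_DROP, bump) → (M_WAIT, drive_stop)

target_seen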